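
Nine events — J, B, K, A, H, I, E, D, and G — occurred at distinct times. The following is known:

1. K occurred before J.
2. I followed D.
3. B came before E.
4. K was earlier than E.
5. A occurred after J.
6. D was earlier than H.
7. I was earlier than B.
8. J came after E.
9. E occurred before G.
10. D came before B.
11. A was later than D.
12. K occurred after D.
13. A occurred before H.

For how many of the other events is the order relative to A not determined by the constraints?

1

Forced before A: B, D, E, I, J, and K; forced after A: H.
That leaves G with no forced order relative to A — 1.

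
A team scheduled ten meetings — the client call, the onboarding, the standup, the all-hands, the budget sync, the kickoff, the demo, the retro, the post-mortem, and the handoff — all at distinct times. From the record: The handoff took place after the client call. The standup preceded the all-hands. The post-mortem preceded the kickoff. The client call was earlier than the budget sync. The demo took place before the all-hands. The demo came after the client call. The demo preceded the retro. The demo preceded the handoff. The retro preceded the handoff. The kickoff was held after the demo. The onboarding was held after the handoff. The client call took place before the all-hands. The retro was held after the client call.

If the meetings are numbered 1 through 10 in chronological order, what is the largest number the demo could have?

5

The demo must come before the all-hands, the handoff, the kickoff, the onboarding, and the retro — 5 meetings forced after it.
Everything else can be placed before the demo in some valid order, so the demo can sit as late as position 10 − 5 = 5.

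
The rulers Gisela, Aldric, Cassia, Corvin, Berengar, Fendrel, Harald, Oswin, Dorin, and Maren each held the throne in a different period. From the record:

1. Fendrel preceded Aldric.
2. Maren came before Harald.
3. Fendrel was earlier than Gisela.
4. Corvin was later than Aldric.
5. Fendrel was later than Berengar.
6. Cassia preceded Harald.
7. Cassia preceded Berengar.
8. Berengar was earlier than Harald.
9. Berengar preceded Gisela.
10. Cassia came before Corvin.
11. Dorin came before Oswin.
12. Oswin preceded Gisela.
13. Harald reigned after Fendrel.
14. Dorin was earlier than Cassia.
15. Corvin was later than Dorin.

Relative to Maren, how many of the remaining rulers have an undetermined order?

8

Forced after Maren: Harald.
That leaves Aldric, Berengar, Cassia, Corvin, Dorin, Fendrel, Gisela, and Oswin with no forced order relative to Maren — 8.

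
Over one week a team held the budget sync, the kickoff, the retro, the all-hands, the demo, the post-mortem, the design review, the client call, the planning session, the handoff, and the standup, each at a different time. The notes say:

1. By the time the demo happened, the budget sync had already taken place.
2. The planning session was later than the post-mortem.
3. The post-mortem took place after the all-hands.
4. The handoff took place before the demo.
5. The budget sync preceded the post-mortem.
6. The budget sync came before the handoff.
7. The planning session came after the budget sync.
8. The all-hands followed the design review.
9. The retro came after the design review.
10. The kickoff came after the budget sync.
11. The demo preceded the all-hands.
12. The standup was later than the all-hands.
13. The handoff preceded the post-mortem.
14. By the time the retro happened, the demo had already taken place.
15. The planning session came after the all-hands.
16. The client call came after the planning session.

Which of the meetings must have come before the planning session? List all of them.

Directly stated before the planning session: the all-hands, the budget sync, and the post-mortem.
The demo reaches the planning session via the demo → the all-hands → the planning session.
The design review reaches the planning session via the design review → the all-hands → the planning session.
The handoff reaches the planning session via the handoff → the post-mortem → the planning session.

the all-hands, the budget sync, the demo, the design review, the handoff, the post-mortem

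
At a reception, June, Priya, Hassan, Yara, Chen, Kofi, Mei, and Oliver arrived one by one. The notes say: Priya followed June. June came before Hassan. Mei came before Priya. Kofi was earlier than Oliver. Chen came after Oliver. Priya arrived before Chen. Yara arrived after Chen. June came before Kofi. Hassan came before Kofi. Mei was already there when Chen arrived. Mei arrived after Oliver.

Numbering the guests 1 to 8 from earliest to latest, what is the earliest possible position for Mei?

5

Hassan, June, Kofi, and Oliver must all come before Mei — 4 forced predecessors.
Nothing else is forced ahead of Mei, so their earliest slot is position 4 + 1 = 5.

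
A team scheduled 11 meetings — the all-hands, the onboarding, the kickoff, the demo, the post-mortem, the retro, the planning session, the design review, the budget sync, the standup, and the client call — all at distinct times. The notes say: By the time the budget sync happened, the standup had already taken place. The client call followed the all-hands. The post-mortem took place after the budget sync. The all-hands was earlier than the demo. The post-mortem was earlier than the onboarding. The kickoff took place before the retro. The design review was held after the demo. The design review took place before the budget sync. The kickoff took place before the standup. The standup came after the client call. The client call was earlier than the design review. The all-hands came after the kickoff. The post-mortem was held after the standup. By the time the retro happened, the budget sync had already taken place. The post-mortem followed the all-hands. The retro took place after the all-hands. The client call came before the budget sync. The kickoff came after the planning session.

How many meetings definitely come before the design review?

Directly stated before the design review: the client call and the demo.
The all-hands reaches the design review via the all-hands → the demo → the design review.
The kickoff reaches the design review via the kickoff → the all-hands → the demo → the design review.
The planning session reaches the design review via the planning session → the kickoff → the all-hands → the demo → the design review.
No chain forces the retro (or any of the others) ahead of the design review.
That's the all-hands, the client call, the demo, the kickoff, and the planning session — 5 in all.

5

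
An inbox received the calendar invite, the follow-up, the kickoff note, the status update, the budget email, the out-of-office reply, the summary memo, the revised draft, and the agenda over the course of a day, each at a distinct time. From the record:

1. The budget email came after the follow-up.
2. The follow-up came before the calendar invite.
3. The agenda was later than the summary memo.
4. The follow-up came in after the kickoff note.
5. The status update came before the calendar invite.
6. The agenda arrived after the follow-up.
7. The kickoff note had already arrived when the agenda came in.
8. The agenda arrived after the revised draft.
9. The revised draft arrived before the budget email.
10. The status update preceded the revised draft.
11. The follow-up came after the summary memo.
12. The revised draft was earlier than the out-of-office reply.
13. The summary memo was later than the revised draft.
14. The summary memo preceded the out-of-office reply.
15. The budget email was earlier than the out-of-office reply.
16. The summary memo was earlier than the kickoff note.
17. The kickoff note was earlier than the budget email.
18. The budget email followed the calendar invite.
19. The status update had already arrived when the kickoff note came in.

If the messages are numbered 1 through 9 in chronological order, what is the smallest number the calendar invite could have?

The follow-up, the kickoff note, the revised draft, the status update, and the summary memo must all come before the calendar invite — 5 forced predecessors.
Nothing else is forced ahead of the calendar invite, so its earliest slot is position 5 + 1 = 6.

6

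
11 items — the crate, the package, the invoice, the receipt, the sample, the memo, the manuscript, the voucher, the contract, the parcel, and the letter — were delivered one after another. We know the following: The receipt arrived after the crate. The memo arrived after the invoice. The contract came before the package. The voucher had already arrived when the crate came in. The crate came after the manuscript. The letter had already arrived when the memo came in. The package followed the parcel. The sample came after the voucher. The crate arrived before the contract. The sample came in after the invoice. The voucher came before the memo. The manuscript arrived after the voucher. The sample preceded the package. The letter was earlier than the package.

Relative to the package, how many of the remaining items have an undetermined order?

Forced before the package: the contract, the crate, the invoice, the letter, the manuscript, the parcel, the sample, and the voucher.
That leaves the memo and the receipt with no forced order relative to the package — 2.

2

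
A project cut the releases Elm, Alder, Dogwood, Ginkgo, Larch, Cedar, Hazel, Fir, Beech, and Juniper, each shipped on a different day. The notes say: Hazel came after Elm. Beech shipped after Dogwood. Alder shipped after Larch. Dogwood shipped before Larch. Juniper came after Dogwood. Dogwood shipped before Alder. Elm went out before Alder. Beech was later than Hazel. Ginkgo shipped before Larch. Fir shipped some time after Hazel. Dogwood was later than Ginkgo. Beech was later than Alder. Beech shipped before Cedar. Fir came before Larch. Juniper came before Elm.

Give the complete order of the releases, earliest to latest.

The constraints fix every adjacent pair, so only one ordering works:
Ginkgo → Dogwood → Juniper → Elm → Hazel → Fir → Larch → Alder → Beech → Cedar.

Ginkgo, Dogwood, Juniper, Elm, Hazel, Fir, Larch, Alder, Beech, Cedar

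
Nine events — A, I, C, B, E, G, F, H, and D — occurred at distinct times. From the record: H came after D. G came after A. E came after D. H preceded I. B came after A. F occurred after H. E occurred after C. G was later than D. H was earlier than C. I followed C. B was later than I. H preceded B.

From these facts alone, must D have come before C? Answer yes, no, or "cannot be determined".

Chain the constraints: D → H → C. Each link is directly stated, so D comes before C.

yes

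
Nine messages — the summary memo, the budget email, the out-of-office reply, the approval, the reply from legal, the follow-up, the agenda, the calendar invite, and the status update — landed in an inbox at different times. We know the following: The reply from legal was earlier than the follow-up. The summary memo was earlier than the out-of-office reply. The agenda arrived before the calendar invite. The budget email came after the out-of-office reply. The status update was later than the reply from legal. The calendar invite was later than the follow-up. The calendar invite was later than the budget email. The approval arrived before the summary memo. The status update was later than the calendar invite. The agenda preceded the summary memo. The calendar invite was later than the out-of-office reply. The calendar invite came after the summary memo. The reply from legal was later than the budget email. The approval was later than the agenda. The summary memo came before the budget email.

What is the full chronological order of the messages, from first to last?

The constraints fix every adjacent pair, so only one ordering works:
the agenda → the approval → the summary memo → the out-of-office reply → the budget email → the reply from legal → the follow-up → the calendar invite → the status update.

the agenda, the approval, the summary memo, the out-of-office reply, the budget email, the reply from legal, the follow-up, the calendar invite, the status update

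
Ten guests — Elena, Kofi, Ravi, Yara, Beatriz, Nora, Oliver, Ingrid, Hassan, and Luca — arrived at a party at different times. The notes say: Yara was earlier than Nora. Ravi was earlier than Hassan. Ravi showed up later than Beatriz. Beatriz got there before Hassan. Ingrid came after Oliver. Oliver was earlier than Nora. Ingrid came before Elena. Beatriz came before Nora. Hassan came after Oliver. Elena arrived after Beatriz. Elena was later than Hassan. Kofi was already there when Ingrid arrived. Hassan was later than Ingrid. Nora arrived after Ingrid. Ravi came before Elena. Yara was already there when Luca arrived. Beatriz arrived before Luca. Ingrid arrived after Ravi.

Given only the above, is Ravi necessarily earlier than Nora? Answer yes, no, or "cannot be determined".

yes

Chain the constraints: Ravi → Ingrid → Nora. Each link is directly stated, so Ravi comes before Nora.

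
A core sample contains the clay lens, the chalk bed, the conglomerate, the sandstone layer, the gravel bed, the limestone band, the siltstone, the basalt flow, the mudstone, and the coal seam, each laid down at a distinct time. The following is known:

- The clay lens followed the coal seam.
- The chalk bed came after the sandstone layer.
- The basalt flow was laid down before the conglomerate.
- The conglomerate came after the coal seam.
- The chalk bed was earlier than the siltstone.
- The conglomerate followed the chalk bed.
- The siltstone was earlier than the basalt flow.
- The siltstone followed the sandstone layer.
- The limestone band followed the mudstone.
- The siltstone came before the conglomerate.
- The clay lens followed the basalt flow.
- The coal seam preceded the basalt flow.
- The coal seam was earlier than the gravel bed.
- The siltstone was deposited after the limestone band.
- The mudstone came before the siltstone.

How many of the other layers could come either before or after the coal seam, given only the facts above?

Forced after the coal seam: the basalt flow, the clay lens, the conglomerate, and the gravel bed.
That leaves the chalk bed, the limestone band, the mudstone, the sandstone layer, and the siltstone with no forced order relative to the coal seam — 5.

5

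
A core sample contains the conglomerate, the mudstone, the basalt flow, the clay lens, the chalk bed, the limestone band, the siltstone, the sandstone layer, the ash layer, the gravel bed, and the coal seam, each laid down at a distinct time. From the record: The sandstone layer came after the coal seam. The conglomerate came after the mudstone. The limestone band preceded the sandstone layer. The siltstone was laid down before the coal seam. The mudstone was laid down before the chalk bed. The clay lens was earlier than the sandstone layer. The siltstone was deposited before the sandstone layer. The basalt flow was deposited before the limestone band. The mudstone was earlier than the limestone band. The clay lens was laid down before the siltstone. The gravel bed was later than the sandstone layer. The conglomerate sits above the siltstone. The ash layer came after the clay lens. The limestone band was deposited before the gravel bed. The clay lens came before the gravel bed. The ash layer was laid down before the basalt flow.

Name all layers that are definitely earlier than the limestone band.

Directly stated before the limestone band: the basalt flow and the mudstone.
The ash layer reaches the limestone band via the ash layer → the basalt flow → the limestone band.
The clay lens reaches the limestone band via the clay lens → the ash layer → the basalt flow → the limestone band.
No chain forces the gravel bed (or any of the others) ahead of the limestone band.

the ash layer, the basalt flow, the clay lens, the mudstone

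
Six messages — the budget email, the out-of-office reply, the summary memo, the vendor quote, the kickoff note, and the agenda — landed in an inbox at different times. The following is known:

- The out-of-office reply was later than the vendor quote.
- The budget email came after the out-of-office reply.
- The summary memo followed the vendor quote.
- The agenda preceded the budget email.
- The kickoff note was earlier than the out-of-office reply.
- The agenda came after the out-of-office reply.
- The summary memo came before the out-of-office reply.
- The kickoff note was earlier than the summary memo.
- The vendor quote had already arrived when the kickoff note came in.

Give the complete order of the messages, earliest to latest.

The constraints fix every adjacent pair, so only one ordering works:
the vendor quote → the kickoff note → the summary memo → the out-of-office reply → the agenda → the budget email.

the vendor quote, the kickoff note, the summary memo, the out-of-office reply, the agenda, the budget email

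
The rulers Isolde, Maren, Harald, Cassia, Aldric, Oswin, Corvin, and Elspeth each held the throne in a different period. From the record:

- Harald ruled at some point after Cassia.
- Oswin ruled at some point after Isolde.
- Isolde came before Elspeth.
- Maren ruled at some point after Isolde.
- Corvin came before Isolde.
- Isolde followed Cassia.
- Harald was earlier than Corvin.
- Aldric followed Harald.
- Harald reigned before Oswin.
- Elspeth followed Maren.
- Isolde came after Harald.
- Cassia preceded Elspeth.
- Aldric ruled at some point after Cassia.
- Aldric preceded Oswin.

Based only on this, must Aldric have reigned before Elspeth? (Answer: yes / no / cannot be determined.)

cannot be determined

No chain of stated constraints runs from Aldric to Elspeth, and none runs from Elspeth to Aldric either.
So the relative order of Aldric and Elspeth is not fixed by the given facts.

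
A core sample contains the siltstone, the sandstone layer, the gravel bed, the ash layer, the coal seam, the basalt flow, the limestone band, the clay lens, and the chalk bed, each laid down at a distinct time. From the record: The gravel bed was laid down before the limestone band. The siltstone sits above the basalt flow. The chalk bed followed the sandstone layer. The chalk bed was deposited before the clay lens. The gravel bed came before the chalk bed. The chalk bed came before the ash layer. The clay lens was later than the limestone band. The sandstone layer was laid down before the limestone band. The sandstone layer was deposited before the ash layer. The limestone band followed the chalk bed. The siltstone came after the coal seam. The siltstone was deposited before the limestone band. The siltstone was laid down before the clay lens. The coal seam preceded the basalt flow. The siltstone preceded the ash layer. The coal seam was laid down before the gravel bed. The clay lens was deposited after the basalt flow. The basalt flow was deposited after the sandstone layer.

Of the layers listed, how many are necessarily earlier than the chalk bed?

Directly stated before the chalk bed: the gravel bed and the sandstone layer.
The coal seam reaches the chalk bed via the coal seam → the gravel bed → the chalk bed.
That's the coal seam, the gravel bed, and the sandstone layer — 3 in all.

3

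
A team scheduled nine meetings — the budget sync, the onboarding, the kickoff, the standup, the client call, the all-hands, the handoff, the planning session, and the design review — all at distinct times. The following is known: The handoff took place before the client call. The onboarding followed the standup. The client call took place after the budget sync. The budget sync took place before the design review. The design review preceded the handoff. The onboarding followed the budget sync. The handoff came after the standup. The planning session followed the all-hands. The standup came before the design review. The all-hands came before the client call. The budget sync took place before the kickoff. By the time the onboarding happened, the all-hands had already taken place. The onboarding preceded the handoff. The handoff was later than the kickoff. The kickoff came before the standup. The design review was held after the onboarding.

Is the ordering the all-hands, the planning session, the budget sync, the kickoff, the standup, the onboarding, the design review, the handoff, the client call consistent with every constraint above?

yes

Check each stated constraint against the proposed order — e.g. the budget sync is ahead of the client call; the all-hands is ahead of the client call. Every pair is in the required order; nothing is violated.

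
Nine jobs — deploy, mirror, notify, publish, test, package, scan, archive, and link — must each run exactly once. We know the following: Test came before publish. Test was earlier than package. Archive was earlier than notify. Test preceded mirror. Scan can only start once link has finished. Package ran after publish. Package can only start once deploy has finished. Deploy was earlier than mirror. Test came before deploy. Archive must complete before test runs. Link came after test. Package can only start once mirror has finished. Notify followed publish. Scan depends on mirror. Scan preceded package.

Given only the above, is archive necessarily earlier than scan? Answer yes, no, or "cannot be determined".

Chain the constraints: archive → test → link → scan. Each link is directly stated, so archive comes before scan.

yes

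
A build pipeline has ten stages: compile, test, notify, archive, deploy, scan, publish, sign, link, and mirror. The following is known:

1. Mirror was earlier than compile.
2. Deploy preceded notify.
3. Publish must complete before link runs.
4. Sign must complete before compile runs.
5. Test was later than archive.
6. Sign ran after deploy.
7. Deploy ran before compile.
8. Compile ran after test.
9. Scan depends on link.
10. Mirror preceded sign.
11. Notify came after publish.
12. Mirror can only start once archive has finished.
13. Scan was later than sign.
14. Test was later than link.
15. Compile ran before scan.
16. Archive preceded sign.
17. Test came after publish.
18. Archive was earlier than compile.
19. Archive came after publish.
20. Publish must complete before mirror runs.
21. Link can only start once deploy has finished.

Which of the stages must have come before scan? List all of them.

Directly stated before scan: compile, link, and sign.
Archive reaches scan via archive → compile → scan.
Deploy reaches scan via deploy → compile → scan.
Mirror reaches scan via mirror → sign → scan.
Likewise publish and test each reach scan by chaining the stated constraints.
No chain forces notify ahead of scan.

archive, compile, deploy, link, mirror, publish, sign, test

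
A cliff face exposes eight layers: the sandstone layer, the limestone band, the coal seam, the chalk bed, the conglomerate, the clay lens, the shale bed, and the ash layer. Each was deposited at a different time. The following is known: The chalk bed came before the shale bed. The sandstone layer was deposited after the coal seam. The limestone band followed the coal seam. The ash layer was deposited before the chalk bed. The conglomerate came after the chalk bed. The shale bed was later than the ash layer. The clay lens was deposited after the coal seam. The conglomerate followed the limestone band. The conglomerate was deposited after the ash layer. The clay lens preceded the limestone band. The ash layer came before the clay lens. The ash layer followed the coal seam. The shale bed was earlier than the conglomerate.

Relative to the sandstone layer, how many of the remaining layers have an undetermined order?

6

Forced before the sandstone layer: the coal seam.
That leaves the ash layer, the chalk bed, the clay lens, the conglomerate, the limestone band, and the shale bed with no forced order relative to the sandstone layer — 6.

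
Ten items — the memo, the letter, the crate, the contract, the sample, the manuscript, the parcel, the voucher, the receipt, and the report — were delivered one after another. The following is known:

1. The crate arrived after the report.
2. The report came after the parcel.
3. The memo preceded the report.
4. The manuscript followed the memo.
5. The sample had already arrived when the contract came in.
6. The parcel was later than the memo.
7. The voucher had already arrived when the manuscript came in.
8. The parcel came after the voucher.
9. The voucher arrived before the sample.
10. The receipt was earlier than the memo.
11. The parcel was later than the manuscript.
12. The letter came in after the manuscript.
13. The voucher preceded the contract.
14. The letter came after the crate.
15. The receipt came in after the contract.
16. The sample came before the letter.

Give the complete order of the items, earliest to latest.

The constraints fix every adjacent pair, so only one ordering works:
the voucher → the sample → the contract → the receipt → the memo → the manuscript → the parcel → the report → the crate → the letter.

the voucher, the sample, the contract, the receipt, the memo, the manuscript, the parcel, the report, the crate, the letter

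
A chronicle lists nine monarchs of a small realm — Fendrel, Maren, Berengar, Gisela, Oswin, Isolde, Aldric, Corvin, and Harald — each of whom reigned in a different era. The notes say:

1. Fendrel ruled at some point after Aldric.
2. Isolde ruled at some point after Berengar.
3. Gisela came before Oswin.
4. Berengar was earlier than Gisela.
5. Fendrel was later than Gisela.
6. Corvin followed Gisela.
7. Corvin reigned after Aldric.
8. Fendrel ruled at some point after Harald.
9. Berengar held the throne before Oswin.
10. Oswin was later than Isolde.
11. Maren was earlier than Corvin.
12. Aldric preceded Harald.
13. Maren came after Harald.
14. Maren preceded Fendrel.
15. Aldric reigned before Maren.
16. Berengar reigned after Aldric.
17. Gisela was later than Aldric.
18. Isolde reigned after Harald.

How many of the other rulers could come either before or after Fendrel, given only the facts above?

Forced before Fendrel: Aldric, Berengar, Gisela, Harald, and Maren.
That leaves Corvin, Isolde, and Oswin with no forced order relative to Fendrel — 3.

3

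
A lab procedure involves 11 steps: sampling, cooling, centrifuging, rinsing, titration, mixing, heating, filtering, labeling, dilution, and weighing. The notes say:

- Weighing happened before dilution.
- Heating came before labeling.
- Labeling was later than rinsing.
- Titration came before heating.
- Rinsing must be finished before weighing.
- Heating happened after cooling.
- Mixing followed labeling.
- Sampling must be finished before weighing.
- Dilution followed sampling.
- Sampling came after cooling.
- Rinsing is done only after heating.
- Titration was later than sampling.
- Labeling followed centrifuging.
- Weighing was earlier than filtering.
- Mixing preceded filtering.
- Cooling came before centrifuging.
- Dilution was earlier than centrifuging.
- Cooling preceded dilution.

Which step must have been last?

filtering

Every other step has a chain of constraints placing it before filtering, so filtering is last.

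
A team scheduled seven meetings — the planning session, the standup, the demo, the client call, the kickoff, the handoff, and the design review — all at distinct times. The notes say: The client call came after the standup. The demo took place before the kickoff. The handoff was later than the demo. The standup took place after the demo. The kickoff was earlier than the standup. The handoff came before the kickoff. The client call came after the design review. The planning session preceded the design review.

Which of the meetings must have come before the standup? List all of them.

Directly stated before the standup: the demo and the kickoff.
The handoff reaches the standup via the handoff → the kickoff → the standup.

the demo, the handoff, the kickoff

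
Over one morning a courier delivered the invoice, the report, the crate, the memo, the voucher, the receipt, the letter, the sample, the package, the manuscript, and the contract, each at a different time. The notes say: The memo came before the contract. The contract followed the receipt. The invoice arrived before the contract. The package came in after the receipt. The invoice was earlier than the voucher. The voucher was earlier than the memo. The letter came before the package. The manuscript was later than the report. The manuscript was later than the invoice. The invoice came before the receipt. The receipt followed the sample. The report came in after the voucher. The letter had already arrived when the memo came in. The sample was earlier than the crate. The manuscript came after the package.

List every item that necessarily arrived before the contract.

the invoice, the letter, the memo, the receipt, the sample, the voucher

Directly stated before the contract: the invoice, the memo, and the receipt.
The letter reaches the contract via the letter → the memo → the contract.
The sample reaches the contract via the sample → the receipt → the contract.
The voucher reaches the contract via the voucher → the memo → the contract.
No chain forces the report (or any of the others) ahead of the contract.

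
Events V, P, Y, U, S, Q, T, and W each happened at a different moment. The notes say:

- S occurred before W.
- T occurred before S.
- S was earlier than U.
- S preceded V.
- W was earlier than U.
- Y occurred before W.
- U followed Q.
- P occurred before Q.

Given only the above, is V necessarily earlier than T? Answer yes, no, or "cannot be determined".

no

Tracing the constraints gives T → S → V, so T must come before V.
That means V cannot be before T.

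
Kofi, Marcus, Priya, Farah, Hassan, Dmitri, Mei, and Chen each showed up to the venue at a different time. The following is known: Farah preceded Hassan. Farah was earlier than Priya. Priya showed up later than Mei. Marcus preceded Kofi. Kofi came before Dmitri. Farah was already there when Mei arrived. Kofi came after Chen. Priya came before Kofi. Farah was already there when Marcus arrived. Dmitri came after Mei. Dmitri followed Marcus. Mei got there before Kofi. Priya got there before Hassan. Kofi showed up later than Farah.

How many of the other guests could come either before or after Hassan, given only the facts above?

Forced before Hassan: Farah, Mei, and Priya.
That leaves Chen, Dmitri, Kofi, and Marcus with no forced order relative to Hassan — 4.

4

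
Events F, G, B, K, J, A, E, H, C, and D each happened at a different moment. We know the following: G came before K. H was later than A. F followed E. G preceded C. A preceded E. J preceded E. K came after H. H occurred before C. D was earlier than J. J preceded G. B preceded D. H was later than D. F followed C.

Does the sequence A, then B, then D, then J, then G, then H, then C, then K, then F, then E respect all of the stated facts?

no

The constraints require E before F, but in the proposed sequence F appears ahead of E. That one violation is enough.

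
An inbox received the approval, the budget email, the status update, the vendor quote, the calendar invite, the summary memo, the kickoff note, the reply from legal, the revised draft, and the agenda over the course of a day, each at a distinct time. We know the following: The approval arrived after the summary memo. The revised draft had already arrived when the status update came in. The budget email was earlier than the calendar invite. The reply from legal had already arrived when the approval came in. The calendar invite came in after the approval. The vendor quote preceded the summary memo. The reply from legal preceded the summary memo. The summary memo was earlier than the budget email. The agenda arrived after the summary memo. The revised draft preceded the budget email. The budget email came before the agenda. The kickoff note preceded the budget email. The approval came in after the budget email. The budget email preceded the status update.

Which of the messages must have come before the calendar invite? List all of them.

Directly stated before the calendar invite: the approval and the budget email.
The kickoff note reaches the calendar invite via the kickoff note → the budget email → the calendar invite.
The reply from legal reaches the calendar invite via the reply from legal → the approval → the calendar invite.
The revised draft reaches the calendar invite via the revised draft → the budget email → the calendar invite.
Likewise the summary memo and the vendor quote each reach the calendar invite by chaining the stated constraints.
No chain forces the status update (or any of the others) ahead of the calendar invite.

the approval, the budget email, the kickoff note, the reply from legal, the revised draft, the summary memo, the vendor quote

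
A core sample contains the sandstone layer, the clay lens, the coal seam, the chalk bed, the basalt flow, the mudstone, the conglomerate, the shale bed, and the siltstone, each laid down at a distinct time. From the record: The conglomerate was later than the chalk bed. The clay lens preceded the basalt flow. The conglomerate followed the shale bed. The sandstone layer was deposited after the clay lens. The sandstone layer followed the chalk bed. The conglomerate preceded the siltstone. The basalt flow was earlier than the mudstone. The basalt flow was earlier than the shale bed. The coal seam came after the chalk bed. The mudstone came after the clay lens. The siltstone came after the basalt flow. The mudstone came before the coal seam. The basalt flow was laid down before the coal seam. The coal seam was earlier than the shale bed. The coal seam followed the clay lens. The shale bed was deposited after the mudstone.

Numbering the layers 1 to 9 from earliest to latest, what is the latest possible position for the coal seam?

6

The coal seam must come before the conglomerate, the shale bed, and the siltstone — 3 layers forced after it.
Everything else can be placed before the coal seam in some valid order, so the coal seam can sit as late as position 9 − 3 = 6.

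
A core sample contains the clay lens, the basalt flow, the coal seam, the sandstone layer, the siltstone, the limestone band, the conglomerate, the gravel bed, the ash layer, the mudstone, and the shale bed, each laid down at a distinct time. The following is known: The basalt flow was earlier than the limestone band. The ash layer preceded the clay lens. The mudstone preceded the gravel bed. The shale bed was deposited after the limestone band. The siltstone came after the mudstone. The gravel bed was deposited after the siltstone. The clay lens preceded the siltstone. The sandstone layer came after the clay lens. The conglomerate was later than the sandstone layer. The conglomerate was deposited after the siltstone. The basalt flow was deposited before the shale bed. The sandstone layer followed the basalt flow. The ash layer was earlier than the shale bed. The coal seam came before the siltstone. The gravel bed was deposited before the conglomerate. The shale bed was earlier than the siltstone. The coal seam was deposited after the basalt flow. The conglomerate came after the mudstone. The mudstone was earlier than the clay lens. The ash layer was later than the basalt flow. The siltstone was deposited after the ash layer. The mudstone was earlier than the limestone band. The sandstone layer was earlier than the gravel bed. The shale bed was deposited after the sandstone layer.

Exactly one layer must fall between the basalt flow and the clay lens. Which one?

Tracing the constraints gives the basalt flow → the ash layer → the clay lens, so the ash layer sits after the basalt flow and before the clay lens.
No other layer is forced both after the basalt flow and before the clay lens.

the ash layer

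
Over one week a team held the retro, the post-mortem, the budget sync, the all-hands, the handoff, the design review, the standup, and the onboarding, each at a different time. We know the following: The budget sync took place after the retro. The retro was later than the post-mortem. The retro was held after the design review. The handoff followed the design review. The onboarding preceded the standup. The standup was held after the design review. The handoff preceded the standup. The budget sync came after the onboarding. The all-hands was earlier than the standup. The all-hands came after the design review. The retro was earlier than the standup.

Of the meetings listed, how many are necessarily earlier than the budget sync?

4

Directly stated before the budget sync: the onboarding and the retro.
The design review reaches the budget sync via the design review → the retro → the budget sync.
The post-mortem reaches the budget sync via the post-mortem → the retro → the budget sync.
That's the design review, the onboarding, the post-mortem, and the retro — 4 in all.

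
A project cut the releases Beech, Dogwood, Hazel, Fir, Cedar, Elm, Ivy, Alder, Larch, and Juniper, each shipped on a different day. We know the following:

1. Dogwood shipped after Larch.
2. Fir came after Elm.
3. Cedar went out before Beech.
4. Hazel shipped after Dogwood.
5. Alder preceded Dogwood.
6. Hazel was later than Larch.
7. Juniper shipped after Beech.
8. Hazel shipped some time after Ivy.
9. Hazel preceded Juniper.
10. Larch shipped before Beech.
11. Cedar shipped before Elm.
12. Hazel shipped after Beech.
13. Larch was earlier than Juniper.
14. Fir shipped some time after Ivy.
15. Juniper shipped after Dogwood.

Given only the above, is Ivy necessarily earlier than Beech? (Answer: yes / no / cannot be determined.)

No chain of stated constraints runs from Ivy to Beech, and none runs from Beech to Ivy either.
So the relative order of Ivy and Beech is not fixed by the given facts.

cannot be determined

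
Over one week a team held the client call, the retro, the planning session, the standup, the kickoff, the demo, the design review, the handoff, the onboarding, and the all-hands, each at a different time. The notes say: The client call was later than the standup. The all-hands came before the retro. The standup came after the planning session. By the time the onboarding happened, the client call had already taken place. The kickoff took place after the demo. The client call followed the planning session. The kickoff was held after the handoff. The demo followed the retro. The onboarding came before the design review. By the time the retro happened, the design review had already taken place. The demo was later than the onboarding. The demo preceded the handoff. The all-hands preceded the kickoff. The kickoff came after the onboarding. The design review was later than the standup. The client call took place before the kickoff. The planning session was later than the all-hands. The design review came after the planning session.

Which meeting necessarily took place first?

the all-hands

The all-hands has a chain of constraints placing it before every other meeting, so the all-hands must be first.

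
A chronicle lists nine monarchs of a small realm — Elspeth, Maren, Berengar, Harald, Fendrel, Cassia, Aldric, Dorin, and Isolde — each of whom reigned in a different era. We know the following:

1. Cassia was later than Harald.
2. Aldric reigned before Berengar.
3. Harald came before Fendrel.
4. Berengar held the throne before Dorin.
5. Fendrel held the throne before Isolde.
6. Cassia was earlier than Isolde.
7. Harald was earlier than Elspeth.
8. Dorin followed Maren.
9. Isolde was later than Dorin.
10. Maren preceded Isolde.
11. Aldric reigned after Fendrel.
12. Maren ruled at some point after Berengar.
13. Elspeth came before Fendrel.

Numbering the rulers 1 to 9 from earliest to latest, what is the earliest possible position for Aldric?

Elspeth, Fendrel, and Harald must all come before Aldric — 3 forced predecessors.
Nothing else is forced ahead of Aldric, so their earliest slot is position 3 + 1 = 4.

4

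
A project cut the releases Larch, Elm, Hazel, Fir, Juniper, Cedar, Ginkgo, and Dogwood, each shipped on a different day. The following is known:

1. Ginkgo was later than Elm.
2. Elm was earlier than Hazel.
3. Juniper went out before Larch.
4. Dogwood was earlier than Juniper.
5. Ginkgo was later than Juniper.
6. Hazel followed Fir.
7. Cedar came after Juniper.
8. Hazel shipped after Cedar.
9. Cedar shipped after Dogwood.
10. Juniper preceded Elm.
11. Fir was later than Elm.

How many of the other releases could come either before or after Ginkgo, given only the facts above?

Forced before Ginkgo: Dogwood, Elm, and Juniper.
That leaves Cedar, Fir, Hazel, and Larch with no forced order relative to Ginkgo — 4.

4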